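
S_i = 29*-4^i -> [29, -116, 464, -1856, 7424]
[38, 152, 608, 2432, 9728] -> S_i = 38*4^i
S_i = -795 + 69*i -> [-795, -726, -657, -588, -519]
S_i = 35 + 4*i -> [35, 39, 43, 47, 51]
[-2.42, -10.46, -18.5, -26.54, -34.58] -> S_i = -2.42 + -8.04*i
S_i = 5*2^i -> [5, 10, 20, 40, 80]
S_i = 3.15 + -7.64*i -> [3.15, -4.49, -12.13, -19.77, -27.41]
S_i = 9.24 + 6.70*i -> [9.24, 15.94, 22.64, 29.34, 36.04]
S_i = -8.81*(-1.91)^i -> [-8.81, 16.83, -32.14, 61.39, -117.25]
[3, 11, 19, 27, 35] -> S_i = 3 + 8*i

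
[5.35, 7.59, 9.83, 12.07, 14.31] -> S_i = 5.35 + 2.24*i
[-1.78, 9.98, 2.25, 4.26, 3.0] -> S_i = Random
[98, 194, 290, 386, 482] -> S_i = 98 + 96*i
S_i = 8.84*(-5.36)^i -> [8.84, -47.38, 253.97, -1361.28, 7296.45]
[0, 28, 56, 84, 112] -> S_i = 0 + 28*i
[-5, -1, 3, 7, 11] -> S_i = -5 + 4*i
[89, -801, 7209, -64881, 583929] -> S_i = 89*-9^i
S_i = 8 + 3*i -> [8, 11, 14, 17, 20]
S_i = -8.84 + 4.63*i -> [-8.84, -4.21, 0.42, 5.05, 9.68]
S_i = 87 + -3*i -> [87, 84, 81, 78, 75]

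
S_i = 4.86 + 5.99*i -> [4.86, 10.85, 16.84, 22.83, 28.82]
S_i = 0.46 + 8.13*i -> [0.46, 8.59, 16.72, 24.85, 32.98]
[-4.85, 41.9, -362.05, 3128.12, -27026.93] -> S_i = -4.85*(-8.64)^i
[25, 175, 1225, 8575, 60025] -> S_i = 25*7^i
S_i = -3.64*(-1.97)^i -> [-3.64, 7.17, -14.13, 27.83, -54.82]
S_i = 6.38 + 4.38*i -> [6.38, 10.76, 15.14, 19.52, 23.9]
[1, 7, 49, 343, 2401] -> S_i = 1*7^i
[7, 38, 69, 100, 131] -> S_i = 7 + 31*i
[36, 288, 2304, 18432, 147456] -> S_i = 36*8^i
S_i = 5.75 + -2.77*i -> [5.75, 2.98, 0.21, -2.56, -5.33]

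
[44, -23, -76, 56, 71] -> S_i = Random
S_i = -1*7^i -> [-1, -7, -49, -343, -2401]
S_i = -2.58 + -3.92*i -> [-2.58, -6.5, -10.42, -14.34, -18.26]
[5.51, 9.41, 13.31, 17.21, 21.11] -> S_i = 5.51 + 3.90*i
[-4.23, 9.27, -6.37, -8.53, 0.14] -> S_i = Random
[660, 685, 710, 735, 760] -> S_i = 660 + 25*i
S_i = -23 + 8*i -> [-23, -15, -7, 1, 9]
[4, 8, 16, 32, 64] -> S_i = 4*2^i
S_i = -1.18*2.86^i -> [-1.18, -3.37, -9.65, -27.6, -78.95]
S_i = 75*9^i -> [75, 675, 6075, 54675, 492075]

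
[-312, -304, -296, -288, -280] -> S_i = -312 + 8*i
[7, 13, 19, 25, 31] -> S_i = 7 + 6*i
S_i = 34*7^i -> [34, 238, 1666, 11662, 81634]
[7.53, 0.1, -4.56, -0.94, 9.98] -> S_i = Random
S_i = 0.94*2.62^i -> [0.94, 2.46, 6.45, 16.91, 44.29]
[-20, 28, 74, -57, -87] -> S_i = Random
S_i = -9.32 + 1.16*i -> [-9.32, -8.16, -7.0, -5.84, -4.68]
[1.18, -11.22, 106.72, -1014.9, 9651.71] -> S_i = 1.18*(-9.51)^i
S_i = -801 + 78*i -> [-801, -723, -645, -567, -489]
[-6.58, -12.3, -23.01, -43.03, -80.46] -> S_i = -6.58*1.87^i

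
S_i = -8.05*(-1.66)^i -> [-8.05, 13.36, -22.18, 36.82, -61.13]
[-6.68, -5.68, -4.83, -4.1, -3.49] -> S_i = -6.68*0.85^i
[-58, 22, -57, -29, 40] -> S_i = Random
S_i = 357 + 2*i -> [357, 359, 361, 363, 365]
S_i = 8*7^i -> [8, 56, 392, 2744, 19208]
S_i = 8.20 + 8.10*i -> [8.2, 16.3, 24.4, 32.5, 40.6]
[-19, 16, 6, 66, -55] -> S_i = Random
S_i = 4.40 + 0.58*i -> [4.4, 4.98, 5.56, 6.14, 6.72]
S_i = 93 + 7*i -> [93, 100, 107, 114, 121]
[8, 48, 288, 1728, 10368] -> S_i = 8*6^i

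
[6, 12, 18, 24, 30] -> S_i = 6 + 6*i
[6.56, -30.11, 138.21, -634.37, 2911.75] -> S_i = 6.56*(-4.59)^i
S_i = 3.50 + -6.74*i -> [3.5, -3.24, -9.98, -16.72, -23.46]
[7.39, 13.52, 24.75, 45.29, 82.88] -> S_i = 7.39*1.83^i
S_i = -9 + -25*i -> [-9, -34, -59, -84, -109]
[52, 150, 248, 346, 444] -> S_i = 52 + 98*i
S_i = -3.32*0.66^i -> [-3.32, -2.19, -1.45, -0.95, -0.63]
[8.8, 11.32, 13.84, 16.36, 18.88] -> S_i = 8.80 + 2.52*i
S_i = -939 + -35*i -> [-939, -974, -1009, -1044, -1079]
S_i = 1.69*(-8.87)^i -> [1.69, -14.99, 132.96, -1179.39, 10461.19]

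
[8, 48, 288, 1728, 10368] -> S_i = 8*6^i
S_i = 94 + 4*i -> [94, 98, 102, 106, 110]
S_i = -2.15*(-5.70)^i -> [-2.15, 12.26, -69.85, 398.16, -2269.54]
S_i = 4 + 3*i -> [4, 7, 10, 13, 16]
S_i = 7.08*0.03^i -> [7.08, 0.21, 0.01, 0.0, 0.0]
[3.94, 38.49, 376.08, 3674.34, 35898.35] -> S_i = 3.94*9.77^i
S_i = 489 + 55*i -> [489, 544, 599, 654, 709]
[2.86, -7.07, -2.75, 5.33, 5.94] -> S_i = Random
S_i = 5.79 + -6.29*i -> [5.79, -0.5, -6.79, -13.08, -19.37]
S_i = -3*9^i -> [-3, -27, -243, -2187, -19683]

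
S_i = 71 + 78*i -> [71, 149, 227, 305, 383]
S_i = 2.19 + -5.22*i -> [2.19, -3.03, -8.25, -13.47, -18.69]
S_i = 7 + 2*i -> [7, 9, 11, 13, 15]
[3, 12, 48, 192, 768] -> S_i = 3*4^i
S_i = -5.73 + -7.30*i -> [-5.73, -13.03, -20.33, -27.63, -34.93]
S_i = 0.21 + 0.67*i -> [0.21, 0.88, 1.55, 2.22, 2.89]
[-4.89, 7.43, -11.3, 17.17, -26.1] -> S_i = -4.89*(-1.52)^i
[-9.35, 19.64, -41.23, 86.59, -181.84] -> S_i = -9.35*(-2.10)^i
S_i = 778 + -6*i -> [778, 772, 766, 760, 754]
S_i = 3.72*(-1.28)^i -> [3.72, -4.76, 6.09, -7.8, 9.99]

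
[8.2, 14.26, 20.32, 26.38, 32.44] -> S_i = 8.20 + 6.06*i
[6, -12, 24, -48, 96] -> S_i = 6*-2^i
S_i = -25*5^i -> [-25, -125, -625, -3125, -15625]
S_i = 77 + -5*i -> [77, 72, 67, 62, 57]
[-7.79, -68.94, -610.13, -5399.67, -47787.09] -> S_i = -7.79*8.85^i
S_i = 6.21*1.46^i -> [6.21, 9.07, 13.24, 19.33, 28.22]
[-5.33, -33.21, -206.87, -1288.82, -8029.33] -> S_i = -5.33*6.23^i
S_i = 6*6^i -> [6, 36, 216, 1296, 7776]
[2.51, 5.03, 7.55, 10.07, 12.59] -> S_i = 2.51 + 2.52*i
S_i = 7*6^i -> [7, 42, 252, 1512, 9072]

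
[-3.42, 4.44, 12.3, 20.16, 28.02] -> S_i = -3.42 + 7.86*i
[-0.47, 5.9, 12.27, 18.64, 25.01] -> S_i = -0.47 + 6.37*i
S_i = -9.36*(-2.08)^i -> [-9.36, 19.47, -40.5, 84.23, -175.2]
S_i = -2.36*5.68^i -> [-2.36, -13.4, -76.14, -432.47, -2456.44]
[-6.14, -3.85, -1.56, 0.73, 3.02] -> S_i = -6.14 + 2.29*i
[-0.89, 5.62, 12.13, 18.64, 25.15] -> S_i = -0.89 + 6.51*i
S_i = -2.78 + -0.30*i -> [-2.78, -3.08, -3.38, -3.68, -3.98]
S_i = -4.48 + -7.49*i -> [-4.48, -11.97, -19.46, -26.95, -34.44]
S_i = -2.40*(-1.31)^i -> [-2.4, 3.14, -4.12, 5.4, -7.07]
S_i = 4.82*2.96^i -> [4.82, 14.27, 42.23, 125.0, 370.01]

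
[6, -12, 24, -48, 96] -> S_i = 6*-2^i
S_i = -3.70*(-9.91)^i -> [-3.7, 36.67, -363.37, 3601.0, -35685.87]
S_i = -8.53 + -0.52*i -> [-8.53, -9.05, -9.57, -10.09, -10.61]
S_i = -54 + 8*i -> [-54, -46, -38, -30, -22]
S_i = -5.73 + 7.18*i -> [-5.73, 1.45, 8.63, 15.81, 22.99]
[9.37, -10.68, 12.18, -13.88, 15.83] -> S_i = 9.37*(-1.14)^i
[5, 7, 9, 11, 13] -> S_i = 5 + 2*i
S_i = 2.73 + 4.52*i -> [2.73, 7.25, 11.77, 16.29, 20.81]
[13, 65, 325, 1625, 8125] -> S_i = 13*5^i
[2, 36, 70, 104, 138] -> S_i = 2 + 34*i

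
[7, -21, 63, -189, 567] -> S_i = 7*-3^i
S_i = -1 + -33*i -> [-1, -34, -67, -100, -133]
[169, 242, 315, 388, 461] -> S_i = 169 + 73*i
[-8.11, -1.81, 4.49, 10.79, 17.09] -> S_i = -8.11 + 6.30*i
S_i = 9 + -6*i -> [9, 3, -3, -9, -15]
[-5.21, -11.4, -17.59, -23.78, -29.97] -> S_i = -5.21 + -6.19*i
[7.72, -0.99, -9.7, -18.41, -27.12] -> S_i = 7.72 + -8.71*i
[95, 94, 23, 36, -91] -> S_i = Random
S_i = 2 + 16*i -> [2, 18, 34, 50, 66]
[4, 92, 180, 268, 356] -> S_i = 4 + 88*i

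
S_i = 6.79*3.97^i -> [6.79, 26.96, 107.02, 424.86, 1686.68]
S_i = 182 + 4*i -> [182, 186, 190, 194, 198]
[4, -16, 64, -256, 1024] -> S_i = 4*-4^i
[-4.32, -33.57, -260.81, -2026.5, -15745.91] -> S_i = -4.32*7.77^i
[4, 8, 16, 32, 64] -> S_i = 4*2^i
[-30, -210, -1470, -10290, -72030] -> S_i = -30*7^i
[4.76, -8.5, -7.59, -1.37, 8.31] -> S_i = Random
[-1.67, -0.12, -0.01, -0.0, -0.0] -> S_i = -1.67*0.07^i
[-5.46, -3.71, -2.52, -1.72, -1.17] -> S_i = -5.46*0.68^i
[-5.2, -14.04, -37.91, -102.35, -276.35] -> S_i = -5.20*2.70^i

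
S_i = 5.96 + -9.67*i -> [5.96, -3.71, -13.38, -23.05, -32.72]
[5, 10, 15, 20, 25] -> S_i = 5 + 5*i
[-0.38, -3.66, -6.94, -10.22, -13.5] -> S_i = -0.38 + -3.28*i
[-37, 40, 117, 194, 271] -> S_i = -37 + 77*i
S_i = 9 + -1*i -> [9, 8, 7, 6, 5]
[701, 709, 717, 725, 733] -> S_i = 701 + 8*i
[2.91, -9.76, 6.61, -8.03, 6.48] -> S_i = Random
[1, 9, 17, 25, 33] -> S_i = 1 + 8*i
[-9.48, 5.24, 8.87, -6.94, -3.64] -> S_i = Random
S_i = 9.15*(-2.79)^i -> [9.15, -25.53, 71.22, -198.72, 554.42]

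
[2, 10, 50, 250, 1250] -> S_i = 2*5^i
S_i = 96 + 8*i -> [96, 104, 112, 120, 128]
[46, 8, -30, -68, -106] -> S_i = 46 + -38*i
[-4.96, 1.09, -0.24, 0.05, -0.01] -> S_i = -4.96*(-0.22)^i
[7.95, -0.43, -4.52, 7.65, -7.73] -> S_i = Random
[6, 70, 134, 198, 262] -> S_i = 6 + 64*i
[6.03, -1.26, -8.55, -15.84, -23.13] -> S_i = 6.03 + -7.29*i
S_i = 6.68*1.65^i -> [6.68, 11.02, 18.19, 30.01, 49.51]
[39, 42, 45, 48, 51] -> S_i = 39 + 3*i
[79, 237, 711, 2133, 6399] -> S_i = 79*3^i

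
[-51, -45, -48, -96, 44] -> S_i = Random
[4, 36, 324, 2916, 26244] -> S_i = 4*9^i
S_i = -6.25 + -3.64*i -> [-6.25, -9.89, -13.53, -17.17, -20.81]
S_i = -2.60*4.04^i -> [-2.6, -10.5, -42.44, -171.44, -692.63]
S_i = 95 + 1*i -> [95, 96, 97, 98, 99]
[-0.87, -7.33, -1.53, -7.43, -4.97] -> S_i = Random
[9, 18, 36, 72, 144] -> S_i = 9*2^i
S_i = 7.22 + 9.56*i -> [7.22, 16.78, 26.34, 35.9, 45.46]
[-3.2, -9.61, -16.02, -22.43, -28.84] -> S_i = -3.20 + -6.41*i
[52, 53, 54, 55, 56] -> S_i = 52 + 1*i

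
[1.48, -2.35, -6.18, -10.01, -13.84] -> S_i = 1.48 + -3.83*i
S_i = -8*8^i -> [-8, -64, -512, -4096, -32768]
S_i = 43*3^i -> [43, 129, 387, 1161, 3483]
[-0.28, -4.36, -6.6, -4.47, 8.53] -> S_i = Random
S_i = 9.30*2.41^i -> [9.3, 22.41, 54.02, 130.18, 313.73]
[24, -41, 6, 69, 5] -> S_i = Random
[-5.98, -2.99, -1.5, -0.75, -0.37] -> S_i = -5.98*0.50^i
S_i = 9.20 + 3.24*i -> [9.2, 12.44, 15.68, 18.92, 22.16]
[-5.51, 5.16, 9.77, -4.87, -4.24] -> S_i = Random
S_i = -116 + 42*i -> [-116, -74, -32, 10, 52]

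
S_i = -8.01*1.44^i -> [-8.01, -11.53, -16.61, -23.92, -34.44]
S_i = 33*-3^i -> [33, -99, 297, -891, 2673]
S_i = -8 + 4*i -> [-8, -4, 0, 4, 8]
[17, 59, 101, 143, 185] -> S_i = 17 + 42*i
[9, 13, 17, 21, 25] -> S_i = 9 + 4*i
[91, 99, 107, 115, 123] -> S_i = 91 + 8*i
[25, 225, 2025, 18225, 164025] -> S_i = 25*9^i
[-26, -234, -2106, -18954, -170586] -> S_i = -26*9^i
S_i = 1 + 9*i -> [1, 10, 19, 28, 37]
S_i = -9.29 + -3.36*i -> [-9.29, -12.65, -16.01, -19.37, -22.73]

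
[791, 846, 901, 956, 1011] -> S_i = 791 + 55*i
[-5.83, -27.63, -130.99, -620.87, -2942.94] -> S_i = -5.83*4.74^i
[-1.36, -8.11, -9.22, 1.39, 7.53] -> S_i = Random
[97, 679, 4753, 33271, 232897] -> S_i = 97*7^i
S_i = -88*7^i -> [-88, -616, -4312, -30184, -211288]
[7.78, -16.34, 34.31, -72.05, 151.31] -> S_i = 7.78*(-2.10)^i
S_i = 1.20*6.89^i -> [1.2, 8.27, 56.97, 392.5, 2704.32]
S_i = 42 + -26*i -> [42, 16, -10, -36, -62]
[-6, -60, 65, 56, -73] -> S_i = Random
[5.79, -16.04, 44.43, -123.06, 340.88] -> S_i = 5.79*(-2.77)^i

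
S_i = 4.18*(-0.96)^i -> [4.18, -4.01, 3.85, -3.7, 3.55]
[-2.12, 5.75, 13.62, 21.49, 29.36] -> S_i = -2.12 + 7.87*i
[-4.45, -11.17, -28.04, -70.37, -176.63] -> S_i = -4.45*2.51^i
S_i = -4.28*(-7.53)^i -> [-4.28, 32.23, -242.68, 1827.38, -13760.17]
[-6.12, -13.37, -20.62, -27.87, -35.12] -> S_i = -6.12 + -7.25*i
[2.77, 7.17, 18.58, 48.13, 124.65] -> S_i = 2.77*2.59^i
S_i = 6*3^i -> [6, 18, 54, 162, 486]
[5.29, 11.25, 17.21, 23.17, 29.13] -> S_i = 5.29 + 5.96*i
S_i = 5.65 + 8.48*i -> [5.65, 14.13, 22.61, 31.09, 39.57]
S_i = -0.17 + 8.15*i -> [-0.17, 7.98, 16.13, 24.28, 32.43]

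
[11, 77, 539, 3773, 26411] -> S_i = 11*7^i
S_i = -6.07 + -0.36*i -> [-6.07, -6.43, -6.79, -7.15, -7.51]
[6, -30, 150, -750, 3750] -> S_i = 6*-5^i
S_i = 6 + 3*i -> [6, 9, 12, 15, 18]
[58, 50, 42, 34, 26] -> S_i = 58 + -8*i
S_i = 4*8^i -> [4, 32, 256, 2048, 16384]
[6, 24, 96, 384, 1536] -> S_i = 6*4^i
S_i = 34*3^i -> [34, 102, 306, 918, 2754]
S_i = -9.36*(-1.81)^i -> [-9.36, 16.94, -30.66, 55.5, -100.46]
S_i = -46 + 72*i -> [-46, 26, 98, 170, 242]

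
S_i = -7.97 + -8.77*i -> [-7.97, -16.74, -25.51, -34.28, -43.05]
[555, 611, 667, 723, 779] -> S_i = 555 + 56*i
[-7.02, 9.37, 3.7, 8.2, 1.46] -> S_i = Random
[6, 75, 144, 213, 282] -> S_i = 6 + 69*i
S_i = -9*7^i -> [-9, -63, -441, -3087, -21609]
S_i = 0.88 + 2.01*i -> [0.88, 2.89, 4.9, 6.91, 8.92]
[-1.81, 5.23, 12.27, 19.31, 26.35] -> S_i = -1.81 + 7.04*i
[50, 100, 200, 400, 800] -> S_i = 50*2^i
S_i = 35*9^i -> [35, 315, 2835, 25515, 229635]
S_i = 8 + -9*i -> [8, -1, -10, -19, -28]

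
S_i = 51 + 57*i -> [51, 108, 165, 222, 279]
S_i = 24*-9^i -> [24, -216, 1944, -17496, 157464]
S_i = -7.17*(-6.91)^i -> [-7.17, 49.54, -342.35, 2365.67, -16346.75]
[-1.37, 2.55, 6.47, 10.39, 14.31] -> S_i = -1.37 + 3.92*i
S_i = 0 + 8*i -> [0, 8, 16, 24, 32]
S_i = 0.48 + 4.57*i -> [0.48, 5.05, 9.62, 14.19, 18.76]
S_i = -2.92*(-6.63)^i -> [-2.92, 19.36, -128.35, 850.99, -5642.05]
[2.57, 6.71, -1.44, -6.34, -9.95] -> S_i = Random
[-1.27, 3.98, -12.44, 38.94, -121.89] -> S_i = -1.27*(-3.13)^i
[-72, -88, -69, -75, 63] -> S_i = Random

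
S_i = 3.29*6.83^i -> [3.29, 22.47, 153.47, 1048.23, 7159.43]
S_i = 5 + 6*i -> [5, 11, 17, 23, 29]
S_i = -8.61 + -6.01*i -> [-8.61, -14.62, -20.63, -26.64, -32.65]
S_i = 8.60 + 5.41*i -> [8.6, 14.01, 19.42, 24.83, 30.24]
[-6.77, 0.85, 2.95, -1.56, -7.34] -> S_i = Random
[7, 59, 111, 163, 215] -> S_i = 7 + 52*i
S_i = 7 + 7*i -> [7, 14, 21, 28, 35]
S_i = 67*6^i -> [67, 402, 2412, 14472, 86832]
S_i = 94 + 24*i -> [94, 118, 142, 166, 190]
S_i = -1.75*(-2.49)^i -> [-1.75, 4.36, -10.85, 27.02, -67.27]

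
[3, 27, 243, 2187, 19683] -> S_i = 3*9^i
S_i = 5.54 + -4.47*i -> [5.54, 1.07, -3.4, -7.87, -12.34]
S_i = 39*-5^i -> [39, -195, 975, -4875, 24375]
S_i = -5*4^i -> [-5, -20, -80, -320, -1280]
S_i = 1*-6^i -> [1, -6, 36, -216, 1296]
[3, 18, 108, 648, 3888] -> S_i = 3*6^i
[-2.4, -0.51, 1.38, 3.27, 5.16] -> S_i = -2.40 + 1.89*i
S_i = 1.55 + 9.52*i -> [1.55, 11.07, 20.59, 30.11, 39.63]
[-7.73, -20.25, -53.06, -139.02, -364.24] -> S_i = -7.73*2.62^i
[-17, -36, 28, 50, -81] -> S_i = Random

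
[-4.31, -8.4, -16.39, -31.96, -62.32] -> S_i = -4.31*1.95^i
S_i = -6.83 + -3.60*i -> [-6.83, -10.43, -14.03, -17.63, -21.23]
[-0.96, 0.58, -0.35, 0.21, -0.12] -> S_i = -0.96*(-0.60)^i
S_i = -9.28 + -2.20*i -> [-9.28, -11.48, -13.68, -15.88, -18.08]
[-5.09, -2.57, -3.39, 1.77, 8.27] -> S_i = Random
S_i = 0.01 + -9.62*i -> [0.01, -9.61, -19.23, -28.85, -38.47]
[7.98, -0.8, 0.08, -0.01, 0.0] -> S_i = 7.98*(-0.10)^i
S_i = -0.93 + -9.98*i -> [-0.93, -10.91, -20.89, -30.87, -40.85]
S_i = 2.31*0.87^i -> [2.31, 2.01, 1.75, 1.52, 1.32]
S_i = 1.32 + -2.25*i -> [1.32, -0.93, -3.18, -5.43, -7.68]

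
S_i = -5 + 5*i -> [-5, 0, 5, 10, 15]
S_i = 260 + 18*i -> [260, 278, 296, 314, 332]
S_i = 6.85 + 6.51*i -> [6.85, 13.36, 19.87, 26.38, 32.89]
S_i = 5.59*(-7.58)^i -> [5.59, -42.37, 321.18, -2434.55, 18453.92]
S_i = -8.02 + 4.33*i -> [-8.02, -3.69, 0.64, 4.97, 9.3]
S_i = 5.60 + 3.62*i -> [5.6, 9.22, 12.84, 16.46, 20.08]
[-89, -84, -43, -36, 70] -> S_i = Random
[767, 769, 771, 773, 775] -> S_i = 767 + 2*i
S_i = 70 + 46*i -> [70, 116, 162, 208, 254]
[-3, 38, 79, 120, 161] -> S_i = -3 + 41*i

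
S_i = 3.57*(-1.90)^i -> [3.57, -6.78, 12.89, -24.49, 46.52]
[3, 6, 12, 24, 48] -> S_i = 3*2^i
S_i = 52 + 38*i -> [52, 90, 128, 166, 204]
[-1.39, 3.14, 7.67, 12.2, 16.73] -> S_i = -1.39 + 4.53*i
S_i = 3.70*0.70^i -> [3.7, 2.59, 1.81, 1.27, 0.89]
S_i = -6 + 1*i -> [-6, -5, -4, -3, -2]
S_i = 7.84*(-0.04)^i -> [7.84, -0.31, 0.01, -0.0, 0.0]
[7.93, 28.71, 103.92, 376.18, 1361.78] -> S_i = 7.93*3.62^i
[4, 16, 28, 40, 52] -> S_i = 4 + 12*i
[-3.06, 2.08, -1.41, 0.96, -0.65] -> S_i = -3.06*(-0.68)^i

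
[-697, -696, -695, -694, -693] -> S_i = -697 + 1*i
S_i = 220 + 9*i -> [220, 229, 238, 247, 256]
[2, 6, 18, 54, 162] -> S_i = 2*3^i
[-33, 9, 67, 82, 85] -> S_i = Random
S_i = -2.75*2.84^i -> [-2.75, -7.81, -22.18, -62.99, -178.9]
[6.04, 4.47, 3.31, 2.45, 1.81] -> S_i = 6.04*0.74^i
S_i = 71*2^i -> [71, 142, 284, 568, 1136]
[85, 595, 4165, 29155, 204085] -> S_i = 85*7^i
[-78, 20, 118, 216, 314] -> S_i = -78 + 98*i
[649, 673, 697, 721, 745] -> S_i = 649 + 24*i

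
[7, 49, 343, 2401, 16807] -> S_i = 7*7^i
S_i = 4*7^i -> [4, 28, 196, 1372, 9604]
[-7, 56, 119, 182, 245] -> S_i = -7 + 63*i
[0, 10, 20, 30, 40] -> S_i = 0 + 10*i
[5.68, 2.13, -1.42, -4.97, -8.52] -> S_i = 5.68 + -3.55*i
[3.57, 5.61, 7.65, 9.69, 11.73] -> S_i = 3.57 + 2.04*i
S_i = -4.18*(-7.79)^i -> [-4.18, 32.56, -253.66, 1976.01, -15393.1]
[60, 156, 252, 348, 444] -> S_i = 60 + 96*i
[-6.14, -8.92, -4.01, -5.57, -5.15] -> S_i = Random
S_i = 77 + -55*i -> [77, 22, -33, -88, -143]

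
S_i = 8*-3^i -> [8, -24, 72, -216, 648]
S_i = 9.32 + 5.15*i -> [9.32, 14.47, 19.62, 24.77, 29.92]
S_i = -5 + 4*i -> [-5, -1, 3, 7, 11]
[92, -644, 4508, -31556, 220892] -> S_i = 92*-7^i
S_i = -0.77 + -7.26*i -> [-0.77, -8.03, -15.29, -22.55, -29.81]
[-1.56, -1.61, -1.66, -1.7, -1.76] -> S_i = -1.56*1.03^i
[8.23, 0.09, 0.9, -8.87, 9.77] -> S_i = Random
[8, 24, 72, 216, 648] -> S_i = 8*3^i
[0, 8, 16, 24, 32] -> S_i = 0 + 8*i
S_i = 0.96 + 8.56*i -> [0.96, 9.52, 18.08, 26.64, 35.2]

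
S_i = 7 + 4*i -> [7, 11, 15, 19, 23]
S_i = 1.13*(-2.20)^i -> [1.13, -2.49, 5.47, -12.03, 26.47]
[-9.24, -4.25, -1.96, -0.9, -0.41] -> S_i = -9.24*0.46^i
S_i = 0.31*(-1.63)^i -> [0.31, -0.51, 0.82, -1.34, 2.19]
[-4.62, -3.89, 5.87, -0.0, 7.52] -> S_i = Random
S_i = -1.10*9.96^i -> [-1.1, -10.96, -109.12, -1086.85, -10825.05]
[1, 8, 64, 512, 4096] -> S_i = 1*8^i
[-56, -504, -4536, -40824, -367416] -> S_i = -56*9^i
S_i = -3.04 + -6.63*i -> [-3.04, -9.67, -16.3, -22.93, -29.56]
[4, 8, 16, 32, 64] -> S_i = 4*2^i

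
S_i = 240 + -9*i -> [240, 231, 222, 213, 204]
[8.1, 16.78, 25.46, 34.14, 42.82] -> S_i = 8.10 + 8.68*i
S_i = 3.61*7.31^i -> [3.61, 26.39, 192.9, 1410.13, 10308.05]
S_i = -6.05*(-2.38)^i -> [-6.05, 14.4, -34.27, 81.56, -194.12]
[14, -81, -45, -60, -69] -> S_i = Random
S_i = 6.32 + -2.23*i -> [6.32, 4.09, 1.86, -0.37, -2.6]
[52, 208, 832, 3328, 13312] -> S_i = 52*4^i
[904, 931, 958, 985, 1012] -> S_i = 904 + 27*i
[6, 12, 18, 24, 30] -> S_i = 6 + 6*i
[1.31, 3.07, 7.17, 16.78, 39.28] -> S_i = 1.31*2.34^i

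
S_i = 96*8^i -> [96, 768, 6144, 49152, 393216]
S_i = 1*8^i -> [1, 8, 64, 512, 4096]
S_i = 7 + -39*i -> [7, -32, -71, -110, -149]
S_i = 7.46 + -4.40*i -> [7.46, 3.06, -1.34, -5.74, -10.14]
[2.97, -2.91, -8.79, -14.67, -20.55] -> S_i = 2.97 + -5.88*i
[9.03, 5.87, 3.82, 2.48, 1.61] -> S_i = 9.03*0.65^i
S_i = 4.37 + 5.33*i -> [4.37, 9.7, 15.03, 20.36, 25.69]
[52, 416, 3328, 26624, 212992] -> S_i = 52*8^i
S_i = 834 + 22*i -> [834, 856, 878, 900, 922]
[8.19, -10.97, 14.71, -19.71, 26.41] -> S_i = 8.19*(-1.34)^i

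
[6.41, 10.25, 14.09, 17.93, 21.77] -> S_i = 6.41 + 3.84*i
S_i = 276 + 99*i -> [276, 375, 474, 573, 672]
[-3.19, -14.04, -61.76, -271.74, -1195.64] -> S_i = -3.19*4.40^i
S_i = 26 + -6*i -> [26, 20, 14, 8, 2]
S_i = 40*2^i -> [40, 80, 160, 320, 640]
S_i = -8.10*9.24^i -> [-8.1, -74.84, -691.56, -6390.0, -59043.61]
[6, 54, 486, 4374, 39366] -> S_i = 6*9^i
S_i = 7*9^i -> [7, 63, 567, 5103, 45927]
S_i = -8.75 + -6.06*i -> [-8.75, -14.81, -20.87, -26.93, -32.99]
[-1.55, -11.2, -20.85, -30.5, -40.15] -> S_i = -1.55 + -9.65*i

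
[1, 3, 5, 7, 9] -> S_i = 1 + 2*i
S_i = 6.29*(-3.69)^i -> [6.29, -23.21, 85.65, -316.03, 1166.15]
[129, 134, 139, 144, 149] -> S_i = 129 + 5*i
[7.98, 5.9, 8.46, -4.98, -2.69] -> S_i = Random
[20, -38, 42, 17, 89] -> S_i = Random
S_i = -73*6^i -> [-73, -438, -2628, -15768, -94608]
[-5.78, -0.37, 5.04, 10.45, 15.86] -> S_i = -5.78 + 5.41*i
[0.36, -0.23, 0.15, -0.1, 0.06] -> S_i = 0.36*(-0.65)^i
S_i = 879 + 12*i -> [879, 891, 903, 915, 927]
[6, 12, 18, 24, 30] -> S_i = 6 + 6*i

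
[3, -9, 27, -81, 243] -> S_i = 3*-3^i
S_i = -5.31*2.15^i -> [-5.31, -11.42, -24.55, -52.77, -113.46]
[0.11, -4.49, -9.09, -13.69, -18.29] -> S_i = 0.11 + -4.60*i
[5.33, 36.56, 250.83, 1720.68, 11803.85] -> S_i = 5.33*6.86^i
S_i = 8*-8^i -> [8, -64, 512, -4096, 32768]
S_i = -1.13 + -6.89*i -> [-1.13, -8.02, -14.91, -21.8, -28.69]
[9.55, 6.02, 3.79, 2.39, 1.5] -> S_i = 9.55*0.63^i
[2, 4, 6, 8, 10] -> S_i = 2 + 2*i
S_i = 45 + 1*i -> [45, 46, 47, 48, 49]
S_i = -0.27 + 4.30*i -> [-0.27, 4.03, 8.33, 12.63, 16.93]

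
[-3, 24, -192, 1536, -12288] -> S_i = -3*-8^i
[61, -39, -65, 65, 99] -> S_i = Random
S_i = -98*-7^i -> [-98, 686, -4802, 33614, -235298]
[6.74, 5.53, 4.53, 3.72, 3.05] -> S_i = 6.74*0.82^i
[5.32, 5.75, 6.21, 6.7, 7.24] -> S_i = 5.32*1.08^i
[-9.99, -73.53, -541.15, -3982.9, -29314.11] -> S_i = -9.99*7.36^i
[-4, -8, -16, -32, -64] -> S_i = -4*2^i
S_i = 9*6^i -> [9, 54, 324, 1944, 11664]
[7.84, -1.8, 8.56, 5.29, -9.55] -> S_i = Random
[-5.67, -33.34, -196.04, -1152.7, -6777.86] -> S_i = -5.67*5.88^i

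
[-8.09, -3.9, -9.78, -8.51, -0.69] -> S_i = Random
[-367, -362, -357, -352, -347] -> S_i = -367 + 5*i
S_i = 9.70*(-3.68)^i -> [9.7, -35.7, 131.36, -483.41, 1778.95]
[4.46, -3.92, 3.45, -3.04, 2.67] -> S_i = 4.46*(-0.88)^i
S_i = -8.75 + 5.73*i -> [-8.75, -3.02, 2.71, 8.44, 14.17]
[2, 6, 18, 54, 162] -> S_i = 2*3^i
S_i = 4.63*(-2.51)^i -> [4.63, -11.62, 29.17, -73.22, 183.77]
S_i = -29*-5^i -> [-29, 145, -725, 3625, -18125]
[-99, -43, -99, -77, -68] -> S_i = Random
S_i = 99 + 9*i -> [99, 108, 117, 126, 135]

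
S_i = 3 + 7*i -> [3, 10, 17, 24, 31]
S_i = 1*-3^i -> [1, -3, 9, -27, 81]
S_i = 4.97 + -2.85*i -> [4.97, 2.12, -0.73, -3.58, -6.43]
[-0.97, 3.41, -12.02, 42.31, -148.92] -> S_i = -0.97*(-3.52)^i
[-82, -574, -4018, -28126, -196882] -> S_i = -82*7^i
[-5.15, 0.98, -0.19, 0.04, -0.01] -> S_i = -5.15*(-0.19)^i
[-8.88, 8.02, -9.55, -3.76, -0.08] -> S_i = Random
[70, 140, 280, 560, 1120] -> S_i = 70*2^i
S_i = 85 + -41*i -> [85, 44, 3, -38, -79]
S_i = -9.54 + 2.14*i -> [-9.54, -7.4, -5.26, -3.12, -0.98]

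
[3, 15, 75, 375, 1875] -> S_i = 3*5^i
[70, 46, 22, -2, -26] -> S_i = 70 + -24*i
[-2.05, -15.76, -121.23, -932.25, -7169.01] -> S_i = -2.05*7.69^i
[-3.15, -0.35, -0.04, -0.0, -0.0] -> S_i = -3.15*0.11^i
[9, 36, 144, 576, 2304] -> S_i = 9*4^i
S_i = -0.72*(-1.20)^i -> [-0.72, 0.86, -1.04, 1.24, -1.49]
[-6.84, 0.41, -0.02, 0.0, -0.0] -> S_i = -6.84*(-0.06)^i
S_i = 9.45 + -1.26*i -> [9.45, 8.19, 6.93, 5.67, 4.41]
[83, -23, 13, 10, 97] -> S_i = Random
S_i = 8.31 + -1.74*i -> [8.31, 6.57, 4.83, 3.09, 1.35]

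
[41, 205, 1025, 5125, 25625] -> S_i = 41*5^i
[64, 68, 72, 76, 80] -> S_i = 64 + 4*i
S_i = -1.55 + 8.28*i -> [-1.55, 6.73, 15.01, 23.29, 31.57]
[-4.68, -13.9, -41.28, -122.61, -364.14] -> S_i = -4.68*2.97^i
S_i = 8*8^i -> [8, 64, 512, 4096, 32768]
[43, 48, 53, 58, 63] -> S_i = 43 + 5*i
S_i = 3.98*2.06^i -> [3.98, 8.2, 16.89, 34.79, 71.67]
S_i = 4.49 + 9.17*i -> [4.49, 13.66, 22.83, 32.0, 41.17]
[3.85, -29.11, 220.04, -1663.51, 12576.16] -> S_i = 3.85*(-7.56)^i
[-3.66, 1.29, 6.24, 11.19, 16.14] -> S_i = -3.66 + 4.95*i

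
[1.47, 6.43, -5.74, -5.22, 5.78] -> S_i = Random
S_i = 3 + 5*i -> [3, 8, 13, 18, 23]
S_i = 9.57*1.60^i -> [9.57, 15.31, 24.5, 39.2, 62.72]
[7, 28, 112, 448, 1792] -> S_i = 7*4^i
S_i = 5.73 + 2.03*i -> [5.73, 7.76, 9.79, 11.82, 13.85]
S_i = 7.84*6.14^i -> [7.84, 48.14, 295.56, 1814.77, 11142.68]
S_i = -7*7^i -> [-7, -49, -343, -2401, -16807]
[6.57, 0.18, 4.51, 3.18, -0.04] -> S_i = Random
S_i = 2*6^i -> [2, 12, 72, 432, 2592]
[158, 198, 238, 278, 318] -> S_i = 158 + 40*i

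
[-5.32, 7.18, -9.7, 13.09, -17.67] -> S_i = -5.32*(-1.35)^i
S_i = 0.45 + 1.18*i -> [0.45, 1.63, 2.81, 3.99, 5.17]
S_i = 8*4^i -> [8, 32, 128, 512, 2048]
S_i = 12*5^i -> [12, 60, 300, 1500, 7500]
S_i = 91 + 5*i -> [91, 96, 101, 106, 111]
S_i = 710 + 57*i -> [710, 767, 824, 881, 938]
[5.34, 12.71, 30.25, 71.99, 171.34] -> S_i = 5.34*2.38^i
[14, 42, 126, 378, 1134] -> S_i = 14*3^i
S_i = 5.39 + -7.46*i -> [5.39, -2.07, -9.53, -16.99, -24.45]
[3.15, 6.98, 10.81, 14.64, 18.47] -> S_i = 3.15 + 3.83*i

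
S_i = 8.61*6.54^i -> [8.61, 56.31, 368.26, 2408.44, 15751.22]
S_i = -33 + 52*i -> [-33, 19, 71, 123, 175]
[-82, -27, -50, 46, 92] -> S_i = Random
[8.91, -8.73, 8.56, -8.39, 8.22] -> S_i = 8.91*(-0.98)^i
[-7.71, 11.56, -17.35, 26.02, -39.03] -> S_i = -7.71*(-1.50)^i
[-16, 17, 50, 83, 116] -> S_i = -16 + 33*i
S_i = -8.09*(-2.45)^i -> [-8.09, 19.82, -48.56, 118.97, -291.48]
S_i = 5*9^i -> [5, 45, 405, 3645, 32805]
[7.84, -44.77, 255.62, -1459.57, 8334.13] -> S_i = 7.84*(-5.71)^i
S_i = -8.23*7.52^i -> [-8.23, -61.89, -465.41, -3499.88, -26319.11]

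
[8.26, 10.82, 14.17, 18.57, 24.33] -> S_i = 8.26*1.31^i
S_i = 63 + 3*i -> [63, 66, 69, 72, 75]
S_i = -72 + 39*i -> [-72, -33, 6, 45, 84]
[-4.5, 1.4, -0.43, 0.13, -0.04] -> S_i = -4.50*(-0.31)^i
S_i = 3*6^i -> [3, 18, 108, 648, 3888]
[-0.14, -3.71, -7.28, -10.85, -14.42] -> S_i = -0.14 + -3.57*i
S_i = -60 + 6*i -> [-60, -54, -48, -42, -36]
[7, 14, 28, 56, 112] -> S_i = 7*2^i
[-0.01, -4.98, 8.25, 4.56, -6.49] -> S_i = Random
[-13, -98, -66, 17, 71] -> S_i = Random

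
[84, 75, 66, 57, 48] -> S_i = 84 + -9*i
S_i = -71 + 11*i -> [-71, -60, -49, -38, -27]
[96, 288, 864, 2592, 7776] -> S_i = 96*3^i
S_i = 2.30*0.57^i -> [2.3, 1.31, 0.75, 0.43, 0.24]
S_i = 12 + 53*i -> [12, 65, 118, 171, 224]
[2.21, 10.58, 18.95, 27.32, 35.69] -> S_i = 2.21 + 8.37*i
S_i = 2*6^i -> [2, 12, 72, 432, 2592]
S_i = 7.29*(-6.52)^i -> [7.29, -47.53, 309.9, -2020.55, 13174.01]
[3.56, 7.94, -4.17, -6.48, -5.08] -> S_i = Random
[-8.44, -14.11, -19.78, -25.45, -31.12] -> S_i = -8.44 + -5.67*i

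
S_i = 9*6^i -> [9, 54, 324, 1944, 11664]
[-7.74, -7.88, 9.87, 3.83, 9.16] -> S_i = Random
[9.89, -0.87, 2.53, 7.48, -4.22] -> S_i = Random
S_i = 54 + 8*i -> [54, 62, 70, 78, 86]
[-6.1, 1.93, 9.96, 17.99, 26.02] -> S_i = -6.10 + 8.03*i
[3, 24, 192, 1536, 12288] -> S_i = 3*8^i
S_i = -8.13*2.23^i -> [-8.13, -18.13, -40.43, -90.16, -201.05]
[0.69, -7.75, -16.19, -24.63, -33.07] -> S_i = 0.69 + -8.44*i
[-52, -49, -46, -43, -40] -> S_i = -52 + 3*i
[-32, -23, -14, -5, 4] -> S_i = -32 + 9*i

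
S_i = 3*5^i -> [3, 15, 75, 375, 1875]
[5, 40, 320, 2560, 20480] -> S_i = 5*8^i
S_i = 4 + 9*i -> [4, 13, 22, 31, 40]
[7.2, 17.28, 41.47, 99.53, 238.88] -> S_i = 7.20*2.40^i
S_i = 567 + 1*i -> [567, 568, 569, 570, 571]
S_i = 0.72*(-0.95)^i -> [0.72, -0.68, 0.65, -0.62, 0.59]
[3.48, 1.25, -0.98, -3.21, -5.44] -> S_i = 3.48 + -2.23*i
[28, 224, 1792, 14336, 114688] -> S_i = 28*8^i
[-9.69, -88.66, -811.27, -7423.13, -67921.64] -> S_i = -9.69*9.15^i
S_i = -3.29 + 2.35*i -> [-3.29, -0.94, 1.41, 3.76, 6.11]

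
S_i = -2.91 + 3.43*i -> [-2.91, 0.52, 3.95, 7.38, 10.81]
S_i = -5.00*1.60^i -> [-5.0, -8.0, -12.8, -20.48, -32.77]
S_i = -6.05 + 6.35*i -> [-6.05, 0.3, 6.65, 13.0, 19.35]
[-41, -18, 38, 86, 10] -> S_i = Random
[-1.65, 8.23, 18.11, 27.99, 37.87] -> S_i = -1.65 + 9.88*i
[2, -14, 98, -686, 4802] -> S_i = 2*-7^i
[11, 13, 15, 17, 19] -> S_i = 11 + 2*i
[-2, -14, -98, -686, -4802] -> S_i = -2*7^i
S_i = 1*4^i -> [1, 4, 16, 64, 256]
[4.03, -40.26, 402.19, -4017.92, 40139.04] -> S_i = 4.03*(-9.99)^i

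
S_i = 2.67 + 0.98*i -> [2.67, 3.65, 4.63, 5.61, 6.59]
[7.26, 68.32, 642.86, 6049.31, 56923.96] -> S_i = 7.26*9.41^i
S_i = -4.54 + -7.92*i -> [-4.54, -12.46, -20.38, -28.3, -36.22]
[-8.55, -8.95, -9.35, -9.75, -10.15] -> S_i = -8.55 + -0.40*i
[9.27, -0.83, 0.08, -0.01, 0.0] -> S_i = 9.27*(-0.09)^i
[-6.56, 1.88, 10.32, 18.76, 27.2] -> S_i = -6.56 + 8.44*i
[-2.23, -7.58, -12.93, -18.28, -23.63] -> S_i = -2.23 + -5.35*i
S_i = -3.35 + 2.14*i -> [-3.35, -1.21, 0.93, 3.07, 5.21]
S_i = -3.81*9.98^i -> [-3.81, -38.02, -379.48, -3787.19, -37796.11]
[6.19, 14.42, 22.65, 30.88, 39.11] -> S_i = 6.19 + 8.23*i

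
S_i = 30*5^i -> [30, 150, 750, 3750, 18750]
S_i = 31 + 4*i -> [31, 35, 39, 43, 47]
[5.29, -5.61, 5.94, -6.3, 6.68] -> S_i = 5.29*(-1.06)^i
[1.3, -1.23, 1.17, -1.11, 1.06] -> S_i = 1.30*(-0.95)^i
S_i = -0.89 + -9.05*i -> [-0.89, -9.94, -18.99, -28.04, -37.09]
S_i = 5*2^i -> [5, 10, 20, 40, 80]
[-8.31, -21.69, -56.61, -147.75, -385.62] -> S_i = -8.31*2.61^i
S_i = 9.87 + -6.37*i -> [9.87, 3.5, -2.87, -9.24, -15.61]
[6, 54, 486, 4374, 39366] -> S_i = 6*9^i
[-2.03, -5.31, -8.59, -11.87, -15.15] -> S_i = -2.03 + -3.28*i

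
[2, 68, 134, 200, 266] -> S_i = 2 + 66*i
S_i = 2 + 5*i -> [2, 7, 12, 17, 22]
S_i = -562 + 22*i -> [-562, -540, -518, -496, -474]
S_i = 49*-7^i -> [49, -343, 2401, -16807, 117649]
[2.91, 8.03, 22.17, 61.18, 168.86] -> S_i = 2.91*2.76^i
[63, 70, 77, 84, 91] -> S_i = 63 + 7*i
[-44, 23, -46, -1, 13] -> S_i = Random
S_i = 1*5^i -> [1, 5, 25, 125, 625]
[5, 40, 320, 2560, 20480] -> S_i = 5*8^i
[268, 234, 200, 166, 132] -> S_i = 268 + -34*i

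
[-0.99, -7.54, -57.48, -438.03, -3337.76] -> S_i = -0.99*7.62^i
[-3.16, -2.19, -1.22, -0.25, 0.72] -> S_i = -3.16 + 0.97*i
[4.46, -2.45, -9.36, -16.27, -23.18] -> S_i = 4.46 + -6.91*i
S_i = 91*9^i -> [91, 819, 7371, 66339, 597051]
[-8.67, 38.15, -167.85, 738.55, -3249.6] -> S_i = -8.67*(-4.40)^i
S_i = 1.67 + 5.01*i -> [1.67, 6.68, 11.69, 16.7, 21.71]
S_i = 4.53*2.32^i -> [4.53, 10.51, 24.38, 56.57, 131.24]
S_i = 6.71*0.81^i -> [6.71, 5.44, 4.4, 3.57, 2.89]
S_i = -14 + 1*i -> [-14, -13, -12, -11, -10]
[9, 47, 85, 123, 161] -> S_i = 9 + 38*i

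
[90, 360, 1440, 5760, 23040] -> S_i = 90*4^i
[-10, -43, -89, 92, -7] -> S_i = Random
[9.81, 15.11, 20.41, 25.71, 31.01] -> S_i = 9.81 + 5.30*i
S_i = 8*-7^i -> [8, -56, 392, -2744, 19208]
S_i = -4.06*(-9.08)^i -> [-4.06, 36.86, -334.73, 3039.37, -27597.48]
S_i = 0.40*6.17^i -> [0.4, 2.47, 15.23, 93.95, 579.7]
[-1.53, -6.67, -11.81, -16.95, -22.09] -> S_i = -1.53 + -5.14*i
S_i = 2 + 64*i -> [2, 66, 130, 194, 258]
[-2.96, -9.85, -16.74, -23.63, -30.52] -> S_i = -2.96 + -6.89*i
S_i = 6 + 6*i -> [6, 12, 18, 24, 30]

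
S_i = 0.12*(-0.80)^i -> [0.12, -0.1, 0.08, -0.06, 0.05]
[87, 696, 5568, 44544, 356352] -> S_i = 87*8^i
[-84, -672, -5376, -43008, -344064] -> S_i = -84*8^i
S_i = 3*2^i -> [3, 6, 12, 24, 48]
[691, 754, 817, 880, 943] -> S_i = 691 + 63*i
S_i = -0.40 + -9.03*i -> [-0.4, -9.43, -18.46, -27.49, -36.52]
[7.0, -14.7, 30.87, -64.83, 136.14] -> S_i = 7.00*(-2.10)^i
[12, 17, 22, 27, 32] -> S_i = 12 + 5*i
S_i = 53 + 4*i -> [53, 57, 61, 65, 69]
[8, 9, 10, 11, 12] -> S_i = 8 + 1*i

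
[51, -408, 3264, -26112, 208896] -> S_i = 51*-8^i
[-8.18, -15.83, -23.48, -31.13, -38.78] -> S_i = -8.18 + -7.65*i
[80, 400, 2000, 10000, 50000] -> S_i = 80*5^i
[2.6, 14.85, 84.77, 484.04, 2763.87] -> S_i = 2.60*5.71^i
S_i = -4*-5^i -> [-4, 20, -100, 500, -2500]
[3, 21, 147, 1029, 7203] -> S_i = 3*7^i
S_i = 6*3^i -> [6, 18, 54, 162, 486]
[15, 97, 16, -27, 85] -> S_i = Random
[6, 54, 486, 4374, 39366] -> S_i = 6*9^i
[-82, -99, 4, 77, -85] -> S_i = Random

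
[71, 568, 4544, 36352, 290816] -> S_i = 71*8^i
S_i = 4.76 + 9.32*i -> [4.76, 14.08, 23.4, 32.72, 42.04]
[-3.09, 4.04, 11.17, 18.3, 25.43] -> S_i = -3.09 + 7.13*i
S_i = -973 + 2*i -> [-973, -971, -969, -967, -965]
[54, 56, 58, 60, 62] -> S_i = 54 + 2*i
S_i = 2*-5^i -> [2, -10, 50, -250, 1250]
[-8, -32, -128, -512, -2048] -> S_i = -8*4^i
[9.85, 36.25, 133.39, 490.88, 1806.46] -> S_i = 9.85*3.68^i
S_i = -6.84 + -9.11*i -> [-6.84, -15.95, -25.06, -34.17, -43.28]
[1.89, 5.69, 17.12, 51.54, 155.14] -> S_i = 1.89*3.01^i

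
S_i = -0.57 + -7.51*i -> [-0.57, -8.08, -15.59, -23.1, -30.61]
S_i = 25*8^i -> [25, 200, 1600, 12800, 102400]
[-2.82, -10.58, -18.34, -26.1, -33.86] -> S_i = -2.82 + -7.76*i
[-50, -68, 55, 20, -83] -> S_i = Random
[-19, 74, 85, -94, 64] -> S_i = Random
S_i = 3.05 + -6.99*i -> [3.05, -3.94, -10.93, -17.92, -24.91]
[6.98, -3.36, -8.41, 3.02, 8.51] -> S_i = Random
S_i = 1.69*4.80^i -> [1.69, 8.11, 38.94, 186.9, 897.12]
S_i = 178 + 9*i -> [178, 187, 196, 205, 214]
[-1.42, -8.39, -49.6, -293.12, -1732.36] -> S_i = -1.42*5.91^i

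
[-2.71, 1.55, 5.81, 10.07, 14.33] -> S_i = -2.71 + 4.26*i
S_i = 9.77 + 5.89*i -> [9.77, 15.66, 21.55, 27.44, 33.33]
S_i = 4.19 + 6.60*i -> [4.19, 10.79, 17.39, 23.99, 30.59]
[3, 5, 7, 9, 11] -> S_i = 3 + 2*i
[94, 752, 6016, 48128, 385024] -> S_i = 94*8^i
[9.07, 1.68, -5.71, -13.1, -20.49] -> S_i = 9.07 + -7.39*i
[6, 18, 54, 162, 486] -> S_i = 6*3^i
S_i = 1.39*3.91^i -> [1.39, 5.43, 21.25, 83.09, 324.88]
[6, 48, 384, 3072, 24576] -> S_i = 6*8^i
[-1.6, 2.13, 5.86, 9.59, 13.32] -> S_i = -1.60 + 3.73*i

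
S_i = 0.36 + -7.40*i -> [0.36, -7.04, -14.44, -21.84, -29.24]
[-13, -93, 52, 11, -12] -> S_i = Random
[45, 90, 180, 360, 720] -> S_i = 45*2^i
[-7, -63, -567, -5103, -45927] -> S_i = -7*9^i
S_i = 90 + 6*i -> [90, 96, 102, 108, 114]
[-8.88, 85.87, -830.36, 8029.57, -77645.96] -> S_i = -8.88*(-9.67)^i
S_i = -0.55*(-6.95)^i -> [-0.55, 3.82, -26.57, 184.64, -1283.22]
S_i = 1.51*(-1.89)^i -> [1.51, -2.85, 5.39, -10.19, 19.27]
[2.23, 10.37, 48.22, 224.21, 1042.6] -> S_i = 2.23*4.65^i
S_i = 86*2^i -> [86, 172, 344, 688, 1376]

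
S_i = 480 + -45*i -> [480, 435, 390, 345, 300]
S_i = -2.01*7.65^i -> [-2.01, -15.38, -117.63, -899.87, -6884.01]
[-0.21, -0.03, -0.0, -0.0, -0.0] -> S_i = -0.21*0.13^i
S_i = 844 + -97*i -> [844, 747, 650, 553, 456]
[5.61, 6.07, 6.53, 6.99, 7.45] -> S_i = 5.61 + 0.46*i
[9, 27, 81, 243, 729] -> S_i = 9*3^i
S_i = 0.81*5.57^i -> [0.81, 4.51, 25.13, 139.98, 779.66]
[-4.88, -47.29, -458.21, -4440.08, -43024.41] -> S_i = -4.88*9.69^i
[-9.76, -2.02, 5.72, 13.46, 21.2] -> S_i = -9.76 + 7.74*i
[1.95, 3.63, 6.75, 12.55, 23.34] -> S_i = 1.95*1.86^i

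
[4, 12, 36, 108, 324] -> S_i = 4*3^i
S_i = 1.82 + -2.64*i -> [1.82, -0.82, -3.46, -6.1, -8.74]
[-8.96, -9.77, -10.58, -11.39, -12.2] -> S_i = -8.96 + -0.81*i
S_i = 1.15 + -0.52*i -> [1.15, 0.63, 0.11, -0.41, -0.93]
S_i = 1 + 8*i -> [1, 9, 17, 25, 33]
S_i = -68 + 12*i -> [-68, -56, -44, -32, -20]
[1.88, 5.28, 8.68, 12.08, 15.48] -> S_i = 1.88 + 3.40*i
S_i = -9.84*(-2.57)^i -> [-9.84, 25.29, -64.99, 167.03, -429.27]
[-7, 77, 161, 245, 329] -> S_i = -7 + 84*i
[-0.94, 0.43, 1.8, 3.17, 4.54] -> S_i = -0.94 + 1.37*i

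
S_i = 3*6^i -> [3, 18, 108, 648, 3888]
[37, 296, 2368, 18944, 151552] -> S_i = 37*8^i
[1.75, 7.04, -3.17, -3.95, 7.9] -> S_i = Random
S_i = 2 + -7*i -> [2, -5, -12, -19, -26]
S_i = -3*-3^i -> [-3, 9, -27, 81, -243]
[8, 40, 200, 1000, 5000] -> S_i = 8*5^i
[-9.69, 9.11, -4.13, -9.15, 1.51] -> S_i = Random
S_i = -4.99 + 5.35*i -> [-4.99, 0.36, 5.71, 11.06, 16.41]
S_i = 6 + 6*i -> [6, 12, 18, 24, 30]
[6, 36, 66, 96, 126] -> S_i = 6 + 30*i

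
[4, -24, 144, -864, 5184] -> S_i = 4*-6^i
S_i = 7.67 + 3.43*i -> [7.67, 11.1, 14.53, 17.96, 21.39]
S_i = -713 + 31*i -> [-713, -682, -651, -620, -589]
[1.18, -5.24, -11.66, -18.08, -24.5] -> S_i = 1.18 + -6.42*i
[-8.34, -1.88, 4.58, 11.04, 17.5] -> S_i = -8.34 + 6.46*i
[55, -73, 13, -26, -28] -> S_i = Random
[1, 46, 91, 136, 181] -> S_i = 1 + 45*i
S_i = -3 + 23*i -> [-3, 20, 43, 66, 89]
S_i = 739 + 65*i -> [739, 804, 869, 934, 999]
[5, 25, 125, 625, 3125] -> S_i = 5*5^i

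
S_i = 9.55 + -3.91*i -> [9.55, 5.64, 1.73, -2.18, -6.09]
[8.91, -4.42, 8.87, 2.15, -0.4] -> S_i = Random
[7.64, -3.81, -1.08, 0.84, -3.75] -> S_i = Random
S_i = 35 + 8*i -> [35, 43, 51, 59, 67]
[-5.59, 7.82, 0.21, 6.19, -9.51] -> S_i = Random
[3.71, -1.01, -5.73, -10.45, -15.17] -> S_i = 3.71 + -4.72*i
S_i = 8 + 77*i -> [8, 85, 162, 239, 316]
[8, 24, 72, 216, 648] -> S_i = 8*3^i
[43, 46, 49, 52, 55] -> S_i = 43 + 3*i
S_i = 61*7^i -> [61, 427, 2989, 20923, 146461]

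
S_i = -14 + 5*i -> [-14, -9, -4, 1, 6]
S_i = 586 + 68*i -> [586, 654, 722, 790, 858]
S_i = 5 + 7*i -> [5, 12, 19, 26, 33]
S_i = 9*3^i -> [9, 27, 81, 243, 729]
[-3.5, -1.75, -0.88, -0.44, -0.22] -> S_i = -3.50*0.50^i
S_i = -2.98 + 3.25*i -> [-2.98, 0.27, 3.52, 6.77, 10.02]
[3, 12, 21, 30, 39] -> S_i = 3 + 9*i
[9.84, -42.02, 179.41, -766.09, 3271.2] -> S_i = 9.84*(-4.27)^i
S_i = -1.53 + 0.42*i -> [-1.53, -1.11, -0.69, -0.27, 0.15]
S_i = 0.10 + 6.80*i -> [0.1, 6.9, 13.7, 20.5, 27.3]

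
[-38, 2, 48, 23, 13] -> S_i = Random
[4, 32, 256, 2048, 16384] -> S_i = 4*8^i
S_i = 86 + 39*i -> [86, 125, 164, 203, 242]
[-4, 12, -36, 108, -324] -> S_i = -4*-3^i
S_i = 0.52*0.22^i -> [0.52, 0.11, 0.03, 0.01, 0.0]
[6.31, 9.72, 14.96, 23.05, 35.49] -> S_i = 6.31*1.54^i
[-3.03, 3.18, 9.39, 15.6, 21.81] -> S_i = -3.03 + 6.21*i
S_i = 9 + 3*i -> [9, 12, 15, 18, 21]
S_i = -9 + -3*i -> [-9, -12, -15, -18, -21]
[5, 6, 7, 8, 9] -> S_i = 5 + 1*i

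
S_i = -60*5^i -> [-60, -300, -1500, -7500, -37500]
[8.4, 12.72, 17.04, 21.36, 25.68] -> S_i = 8.40 + 4.32*i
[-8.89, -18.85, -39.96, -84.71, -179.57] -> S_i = -8.89*2.12^i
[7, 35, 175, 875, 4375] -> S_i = 7*5^i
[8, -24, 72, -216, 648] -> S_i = 8*-3^i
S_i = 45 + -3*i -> [45, 42, 39, 36, 33]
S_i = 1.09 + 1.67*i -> [1.09, 2.76, 4.43, 6.1, 7.77]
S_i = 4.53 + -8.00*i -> [4.53, -3.47, -11.47, -19.47, -27.47]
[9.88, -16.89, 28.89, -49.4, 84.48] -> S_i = 9.88*(-1.71)^i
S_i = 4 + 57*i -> [4, 61, 118, 175, 232]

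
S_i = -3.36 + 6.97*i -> [-3.36, 3.61, 10.58, 17.55, 24.52]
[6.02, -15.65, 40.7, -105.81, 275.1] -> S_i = 6.02*(-2.60)^i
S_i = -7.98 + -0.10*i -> [-7.98, -8.08, -8.18, -8.28, -8.38]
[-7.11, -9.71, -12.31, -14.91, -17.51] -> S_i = -7.11 + -2.60*i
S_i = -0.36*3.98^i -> [-0.36, -1.43, -5.7, -22.7, -90.33]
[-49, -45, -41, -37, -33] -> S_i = -49 + 4*i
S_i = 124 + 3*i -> [124, 127, 130, 133, 136]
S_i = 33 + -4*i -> [33, 29, 25, 21, 17]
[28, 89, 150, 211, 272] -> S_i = 28 + 61*i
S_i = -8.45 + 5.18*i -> [-8.45, -3.27, 1.91, 7.09, 12.27]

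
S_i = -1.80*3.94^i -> [-1.8, -7.09, -27.94, -110.09, -433.77]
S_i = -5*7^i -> [-5, -35, -245, -1715, -12005]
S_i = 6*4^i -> [6, 24, 96, 384, 1536]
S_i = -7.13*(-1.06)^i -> [-7.13, 7.56, -8.01, 8.49, -9.0]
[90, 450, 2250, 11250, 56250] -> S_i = 90*5^i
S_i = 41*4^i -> [41, 164, 656, 2624, 10496]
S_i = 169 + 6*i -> [169, 175, 181, 187, 193]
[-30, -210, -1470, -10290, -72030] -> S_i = -30*7^i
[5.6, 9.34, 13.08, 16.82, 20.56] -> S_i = 5.60 + 3.74*i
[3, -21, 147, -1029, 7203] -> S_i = 3*-7^i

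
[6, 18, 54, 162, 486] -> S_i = 6*3^i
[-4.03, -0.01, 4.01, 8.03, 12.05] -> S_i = -4.03 + 4.02*i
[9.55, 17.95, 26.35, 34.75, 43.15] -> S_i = 9.55 + 8.40*i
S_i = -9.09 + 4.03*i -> [-9.09, -5.06, -1.03, 3.0, 7.03]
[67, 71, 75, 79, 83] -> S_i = 67 + 4*i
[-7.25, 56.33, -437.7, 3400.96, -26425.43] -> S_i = -7.25*(-7.77)^i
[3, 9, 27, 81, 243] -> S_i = 3*3^i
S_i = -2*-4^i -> [-2, 8, -32, 128, -512]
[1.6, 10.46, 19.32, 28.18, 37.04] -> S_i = 1.60 + 8.86*i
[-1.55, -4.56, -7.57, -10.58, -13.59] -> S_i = -1.55 + -3.01*i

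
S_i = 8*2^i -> [8, 16, 32, 64, 128]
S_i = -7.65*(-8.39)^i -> [-7.65, 64.18, -538.5, 4518.01, -37906.12]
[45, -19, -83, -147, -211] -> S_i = 45 + -64*i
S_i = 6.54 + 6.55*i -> [6.54, 13.09, 19.64, 26.19, 32.74]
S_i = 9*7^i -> [9, 63, 441, 3087, 21609]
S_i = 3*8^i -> [3, 24, 192, 1536, 12288]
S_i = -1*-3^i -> [-1, 3, -9, 27, -81]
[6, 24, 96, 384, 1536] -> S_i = 6*4^i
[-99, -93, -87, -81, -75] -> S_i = -99 + 6*i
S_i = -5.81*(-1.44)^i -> [-5.81, 8.37, -12.05, 17.35, -24.98]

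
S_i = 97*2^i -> [97, 194, 388, 776, 1552]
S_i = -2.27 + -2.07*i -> [-2.27, -4.34, -6.41, -8.48, -10.55]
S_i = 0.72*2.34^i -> [0.72, 1.68, 3.94, 9.23, 21.59]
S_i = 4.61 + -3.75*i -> [4.61, 0.86, -2.89, -6.64, -10.39]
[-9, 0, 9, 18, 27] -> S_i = -9 + 9*i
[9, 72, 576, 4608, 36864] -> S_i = 9*8^i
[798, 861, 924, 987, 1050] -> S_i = 798 + 63*i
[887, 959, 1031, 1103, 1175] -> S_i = 887 + 72*i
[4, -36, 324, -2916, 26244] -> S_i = 4*-9^i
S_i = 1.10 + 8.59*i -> [1.1, 9.69, 18.28, 26.87, 35.46]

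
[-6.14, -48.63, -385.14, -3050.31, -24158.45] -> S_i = -6.14*7.92^i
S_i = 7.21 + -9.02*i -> [7.21, -1.81, -10.83, -19.85, -28.87]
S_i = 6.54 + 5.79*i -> [6.54, 12.33, 18.12, 23.91, 29.7]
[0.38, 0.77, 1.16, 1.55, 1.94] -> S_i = 0.38 + 0.39*i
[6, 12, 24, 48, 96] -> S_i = 6*2^i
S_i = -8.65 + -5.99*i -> [-8.65, -14.64, -20.63, -26.62, -32.61]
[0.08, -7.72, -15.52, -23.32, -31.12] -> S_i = 0.08 + -7.80*i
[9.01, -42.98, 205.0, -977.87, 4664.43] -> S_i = 9.01*(-4.77)^i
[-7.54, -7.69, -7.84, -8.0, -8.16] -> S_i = -7.54*1.02^i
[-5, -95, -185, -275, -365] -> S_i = -5 + -90*i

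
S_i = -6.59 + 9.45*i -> [-6.59, 2.86, 12.31, 21.76, 31.21]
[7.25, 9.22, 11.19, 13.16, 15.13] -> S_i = 7.25 + 1.97*i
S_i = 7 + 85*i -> [7, 92, 177, 262, 347]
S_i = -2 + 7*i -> [-2, 5, 12, 19, 26]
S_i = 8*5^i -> [8, 40, 200, 1000, 5000]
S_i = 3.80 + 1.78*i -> [3.8, 5.58, 7.36, 9.14, 10.92]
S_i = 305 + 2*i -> [305, 307, 309, 311, 313]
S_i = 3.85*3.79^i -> [3.85, 14.59, 55.3, 209.59, 794.36]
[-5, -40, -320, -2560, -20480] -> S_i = -5*8^i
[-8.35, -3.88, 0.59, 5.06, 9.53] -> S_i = -8.35 + 4.47*i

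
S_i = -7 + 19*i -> [-7, 12, 31, 50, 69]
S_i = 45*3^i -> [45, 135, 405, 1215, 3645]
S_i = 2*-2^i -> [2, -4, 8, -16, 32]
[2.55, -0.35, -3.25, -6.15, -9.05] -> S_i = 2.55 + -2.90*i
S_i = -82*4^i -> [-82, -328, -1312, -5248, -20992]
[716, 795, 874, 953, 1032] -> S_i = 716 + 79*i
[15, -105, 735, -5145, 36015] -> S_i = 15*-7^i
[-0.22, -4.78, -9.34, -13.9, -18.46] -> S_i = -0.22 + -4.56*i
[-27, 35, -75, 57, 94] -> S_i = Random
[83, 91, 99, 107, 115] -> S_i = 83 + 8*i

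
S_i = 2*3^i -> [2, 6, 18, 54, 162]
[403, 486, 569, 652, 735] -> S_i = 403 + 83*i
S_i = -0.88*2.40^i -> [-0.88, -2.11, -5.07, -12.17, -29.2]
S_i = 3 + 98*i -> [3, 101, 199, 297, 395]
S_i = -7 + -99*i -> [-7, -106, -205, -304, -403]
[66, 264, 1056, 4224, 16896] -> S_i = 66*4^i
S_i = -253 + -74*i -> [-253, -327, -401, -475, -549]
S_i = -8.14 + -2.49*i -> [-8.14, -10.63, -13.12, -15.61, -18.1]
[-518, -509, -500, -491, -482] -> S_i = -518 + 9*i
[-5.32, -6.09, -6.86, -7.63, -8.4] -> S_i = -5.32 + -0.77*i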